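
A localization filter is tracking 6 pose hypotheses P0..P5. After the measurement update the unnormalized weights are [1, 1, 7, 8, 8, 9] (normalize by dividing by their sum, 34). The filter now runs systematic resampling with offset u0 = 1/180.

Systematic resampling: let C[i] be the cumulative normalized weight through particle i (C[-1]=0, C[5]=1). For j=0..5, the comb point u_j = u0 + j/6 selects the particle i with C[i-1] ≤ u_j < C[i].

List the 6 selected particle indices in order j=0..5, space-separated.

C = [1/34, 1/17, 9/34, 1/2, 25/34, 1]
j=0: u_0=1/180 ∈ [0, 1/34) → index 0
j=1: u_1=31/180 ∈ [1/17, 9/34) → index 2
j=2: u_2=61/180 ∈ [9/34, 1/2) → index 3
j=3: u_3=91/180 ∈ [1/2, 25/34) → index 4
j=4: u_4=121/180 ∈ [1/2, 25/34) → index 4
j=5: u_5=151/180 ∈ [25/34, 1) → index 5

0 2 3 4 4 5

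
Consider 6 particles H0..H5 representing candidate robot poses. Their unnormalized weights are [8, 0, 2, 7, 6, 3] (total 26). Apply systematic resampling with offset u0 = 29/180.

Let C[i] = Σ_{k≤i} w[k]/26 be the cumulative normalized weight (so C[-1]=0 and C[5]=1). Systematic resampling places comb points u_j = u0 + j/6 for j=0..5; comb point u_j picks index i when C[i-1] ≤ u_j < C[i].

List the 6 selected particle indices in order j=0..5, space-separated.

C = [4/13, 4/13, 5/13, 17/26, 23/26, 1]
j=0: u_0=29/180 ∈ [0, 4/13) → index 0
j=1: u_1=59/180 ∈ [4/13, 5/13) → index 2
j=2: u_2=89/180 ∈ [5/13, 17/26) → index 3
j=3: u_3=119/180 ∈ [17/26, 23/26) → index 4
j=4: u_4=149/180 ∈ [17/26, 23/26) → index 4
j=5: u_5=179/180 ∈ [23/26, 1) → index 5

0 2 3 4 4 5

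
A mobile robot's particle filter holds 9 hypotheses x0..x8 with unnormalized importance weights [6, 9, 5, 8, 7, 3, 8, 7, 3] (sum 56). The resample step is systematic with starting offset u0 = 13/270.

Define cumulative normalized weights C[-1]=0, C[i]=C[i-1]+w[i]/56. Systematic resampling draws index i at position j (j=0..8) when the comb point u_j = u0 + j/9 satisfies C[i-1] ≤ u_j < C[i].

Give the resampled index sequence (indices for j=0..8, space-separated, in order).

0 1 2 3 3 4 6 7 7

C = [3/28, 15/56, 5/14, 1/2, 5/8, 19/28, 23/28, 53/56, 1]
j=0: u_0=13/270 ∈ [0, 3/28) → index 0
j=1: u_1=43/270 ∈ [3/28, 15/56) → index 1
j=2: u_2=73/270 ∈ [15/56, 5/14) → index 2
j=3: u_3=103/270 ∈ [5/14, 1/2) → index 3
j=4: u_4=133/270 ∈ [5/14, 1/2) → index 3
j=5: u_5=163/270 ∈ [1/2, 5/8) → index 4
j=6: u_6=193/270 ∈ [19/28, 23/28) → index 6
j=7: u_7=223/270 ∈ [23/28, 53/56) → index 7
j=8: u_8=253/270 ∈ [23/28, 53/56) → index 7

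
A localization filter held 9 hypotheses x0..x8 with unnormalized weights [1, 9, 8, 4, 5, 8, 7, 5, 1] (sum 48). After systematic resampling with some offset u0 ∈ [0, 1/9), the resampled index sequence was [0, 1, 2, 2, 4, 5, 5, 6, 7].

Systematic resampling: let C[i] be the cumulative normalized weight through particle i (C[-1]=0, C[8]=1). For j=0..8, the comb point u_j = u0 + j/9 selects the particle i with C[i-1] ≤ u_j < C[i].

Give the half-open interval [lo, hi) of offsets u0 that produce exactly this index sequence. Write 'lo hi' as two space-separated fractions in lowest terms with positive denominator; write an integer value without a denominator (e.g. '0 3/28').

1/72 1/48

C = [1/48, 5/24, 3/8, 11/24, 9/16, 35/48, 7/8, 47/48, 1]
j=0 picked index 0: u0 ∈ [0, 1/48)
j=1 picked index 1: u0 ∈ [-13/144, 7/72)
j=2 picked index 2: u0 ∈ [-1/72, 11/72)
j=3 picked index 2: u0 ∈ [-1/8, 1/24)
j=4 picked index 4: u0 ∈ [1/72, 17/144)
j=5 picked index 5: u0 ∈ [1/144, 25/144)
j=6 picked index 5: u0 ∈ [-5/48, 1/16)
j=7 picked index 6: u0 ∈ [-7/144, 7/72)
j=8 picked index 7: u0 ∈ [-1/72, 13/144)
intersection: [1/72, 1/48)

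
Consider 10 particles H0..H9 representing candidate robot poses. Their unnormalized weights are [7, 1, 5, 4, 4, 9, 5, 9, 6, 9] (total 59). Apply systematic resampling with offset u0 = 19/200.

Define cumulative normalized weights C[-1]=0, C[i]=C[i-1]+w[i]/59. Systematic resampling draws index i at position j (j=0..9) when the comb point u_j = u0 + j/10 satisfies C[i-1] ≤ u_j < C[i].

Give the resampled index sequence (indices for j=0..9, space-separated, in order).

0 2 4 5 5 7 7 8 9 9

C = [7/59, 8/59, 13/59, 17/59, 21/59, 30/59, 35/59, 44/59, 50/59, 1]
j=0: u_0=19/200 ∈ [0, 7/59) → index 0
j=1: u_1=39/200 ∈ [8/59, 13/59) → index 2
j=2: u_2=59/200 ∈ [17/59, 21/59) → index 4
j=3: u_3=79/200 ∈ [21/59, 30/59) → index 5
j=4: u_4=99/200 ∈ [21/59, 30/59) → index 5
j=5: u_5=119/200 ∈ [35/59, 44/59) → index 7
j=6: u_6=139/200 ∈ [35/59, 44/59) → index 7
j=7: u_7=159/200 ∈ [44/59, 50/59) → index 8
j=8: u_8=179/200 ∈ [50/59, 1) → index 9
j=9: u_9=199/200 ∈ [50/59, 1) → index 9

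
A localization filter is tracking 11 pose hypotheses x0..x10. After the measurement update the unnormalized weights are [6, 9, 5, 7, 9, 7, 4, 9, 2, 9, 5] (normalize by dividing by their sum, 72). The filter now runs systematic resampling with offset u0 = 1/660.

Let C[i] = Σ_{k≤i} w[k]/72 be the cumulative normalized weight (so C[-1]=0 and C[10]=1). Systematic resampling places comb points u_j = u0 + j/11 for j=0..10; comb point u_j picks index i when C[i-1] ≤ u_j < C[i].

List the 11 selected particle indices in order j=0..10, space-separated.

C = [1/12, 5/24, 5/18, 3/8, 1/2, 43/72, 47/72, 7/9, 29/36, 67/72, 1]
j=0: u_0=1/660 ∈ [0, 1/12) → index 0
j=1: u_1=61/660 ∈ [1/12, 5/24) → index 1
j=2: u_2=11/60 ∈ [1/12, 5/24) → index 1
j=3: u_3=181/660 ∈ [5/24, 5/18) → index 2
j=4: u_4=241/660 ∈ [5/18, 3/8) → index 3
j=5: u_5=301/660 ∈ [3/8, 1/2) → index 4
j=6: u_6=361/660 ∈ [1/2, 43/72) → index 5
j=7: u_7=421/660 ∈ [43/72, 47/72) → index 6
j=8: u_8=481/660 ∈ [47/72, 7/9) → index 7
j=9: u_9=541/660 ∈ [29/36, 67/72) → index 9
j=10: u_10=601/660 ∈ [29/36, 67/72) → index 9

0 1 1 2 3 4 5 6 7 9 9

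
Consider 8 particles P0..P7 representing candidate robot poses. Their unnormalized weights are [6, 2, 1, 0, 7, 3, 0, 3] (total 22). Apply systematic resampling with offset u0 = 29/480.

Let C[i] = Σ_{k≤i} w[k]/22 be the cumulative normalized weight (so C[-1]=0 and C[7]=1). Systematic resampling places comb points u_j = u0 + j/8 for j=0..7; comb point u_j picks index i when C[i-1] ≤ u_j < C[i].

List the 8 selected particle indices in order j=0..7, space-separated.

0 0 1 4 4 4 5 7

C = [3/11, 4/11, 9/22, 9/22, 8/11, 19/22, 19/22, 1]
j=0: u_0=29/480 ∈ [0, 3/11) → index 0
j=1: u_1=89/480 ∈ [0, 3/11) → index 0
j=2: u_2=149/480 ∈ [3/11, 4/11) → index 1
j=3: u_3=209/480 ∈ [9/22, 8/11) → index 4
j=4: u_4=269/480 ∈ [9/22, 8/11) → index 4
j=5: u_5=329/480 ∈ [9/22, 8/11) → index 4
j=6: u_6=389/480 ∈ [8/11, 19/22) → index 5
j=7: u_7=449/480 ∈ [19/22, 1) → index 7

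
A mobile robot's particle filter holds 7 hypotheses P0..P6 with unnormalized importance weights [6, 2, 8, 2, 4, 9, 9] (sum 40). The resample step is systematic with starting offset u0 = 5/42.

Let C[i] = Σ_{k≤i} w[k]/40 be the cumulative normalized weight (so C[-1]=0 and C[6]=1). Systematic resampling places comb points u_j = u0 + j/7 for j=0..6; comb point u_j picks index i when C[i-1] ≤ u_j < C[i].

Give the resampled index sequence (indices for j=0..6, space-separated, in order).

C = [3/20, 1/5, 2/5, 9/20, 11/20, 31/40, 1]
j=0: u_0=5/42 ∈ [0, 3/20) → index 0
j=1: u_1=11/42 ∈ [1/5, 2/5) → index 2
j=2: u_2=17/42 ∈ [2/5, 9/20) → index 3
j=3: u_3=23/42 ∈ [9/20, 11/20) → index 4
j=4: u_4=29/42 ∈ [11/20, 31/40) → index 5
j=5: u_5=5/6 ∈ [31/40, 1) → index 6
j=6: u_6=41/42 ∈ [31/40, 1) → index 6

0 2 3 4 5 6 6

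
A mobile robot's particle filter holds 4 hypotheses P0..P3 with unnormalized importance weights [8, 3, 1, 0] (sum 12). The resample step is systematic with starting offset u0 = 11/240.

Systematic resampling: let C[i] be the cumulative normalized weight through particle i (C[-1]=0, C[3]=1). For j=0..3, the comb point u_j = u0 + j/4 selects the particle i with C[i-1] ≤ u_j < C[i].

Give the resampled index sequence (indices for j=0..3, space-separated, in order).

C = [2/3, 11/12, 1, 1]
j=0: u_0=11/240 ∈ [0, 2/3) → index 0
j=1: u_1=71/240 ∈ [0, 2/3) → index 0
j=2: u_2=131/240 ∈ [0, 2/3) → index 0
j=3: u_3=191/240 ∈ [2/3, 11/12) → index 1

0 0 0 1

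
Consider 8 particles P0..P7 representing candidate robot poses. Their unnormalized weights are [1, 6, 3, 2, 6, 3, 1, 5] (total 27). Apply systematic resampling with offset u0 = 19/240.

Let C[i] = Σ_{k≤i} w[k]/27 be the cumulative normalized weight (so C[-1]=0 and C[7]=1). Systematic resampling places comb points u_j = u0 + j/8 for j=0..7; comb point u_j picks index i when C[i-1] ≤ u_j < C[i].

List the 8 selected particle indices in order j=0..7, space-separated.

1 1 2 4 4 5 7 7

C = [1/27, 7/27, 10/27, 4/9, 2/3, 7/9, 22/27, 1]
j=0: u_0=19/240 ∈ [1/27, 7/27) → index 1
j=1: u_1=49/240 ∈ [1/27, 7/27) → index 1
j=2: u_2=79/240 ∈ [7/27, 10/27) → index 2
j=3: u_3=109/240 ∈ [4/9, 2/3) → index 4
j=4: u_4=139/240 ∈ [4/9, 2/3) → index 4
j=5: u_5=169/240 ∈ [2/3, 7/9) → index 5
j=6: u_6=199/240 ∈ [22/27, 1) → index 7
j=7: u_7=229/240 ∈ [22/27, 1) → index 7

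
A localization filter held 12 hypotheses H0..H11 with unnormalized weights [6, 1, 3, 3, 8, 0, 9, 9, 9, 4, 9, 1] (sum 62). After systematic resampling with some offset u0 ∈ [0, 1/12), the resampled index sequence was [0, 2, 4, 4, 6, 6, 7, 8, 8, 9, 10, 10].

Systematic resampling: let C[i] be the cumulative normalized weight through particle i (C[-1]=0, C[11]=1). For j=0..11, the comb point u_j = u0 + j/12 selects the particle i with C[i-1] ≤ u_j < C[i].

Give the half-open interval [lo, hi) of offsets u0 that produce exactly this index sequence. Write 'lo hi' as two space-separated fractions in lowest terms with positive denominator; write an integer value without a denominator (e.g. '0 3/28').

17/372 25/372

C = [3/31, 7/62, 5/31, 13/62, 21/62, 21/62, 15/31, 39/62, 24/31, 26/31, 61/62, 1]
j=0 picked index 0: u0 ∈ [0, 3/31)
j=1 picked index 2: u0 ∈ [11/372, 29/372)
j=2 picked index 4: u0 ∈ [4/93, 16/93)
j=3 picked index 4: u0 ∈ [-5/124, 11/124)
j=4 picked index 6: u0 ∈ [1/186, 14/93)
j=5 picked index 6: u0 ∈ [-29/372, 25/372)
j=6 picked index 7: u0 ∈ [-1/62, 4/31)
j=7 picked index 8: u0 ∈ [17/372, 71/372)
j=8 picked index 8: u0 ∈ [-7/186, 10/93)
j=9 picked index 9: u0 ∈ [3/124, 11/124)
j=10 picked index 10: u0 ∈ [1/186, 14/93)
j=11 picked index 10: u0 ∈ [-29/372, 25/372)
intersection: [17/372, 25/372)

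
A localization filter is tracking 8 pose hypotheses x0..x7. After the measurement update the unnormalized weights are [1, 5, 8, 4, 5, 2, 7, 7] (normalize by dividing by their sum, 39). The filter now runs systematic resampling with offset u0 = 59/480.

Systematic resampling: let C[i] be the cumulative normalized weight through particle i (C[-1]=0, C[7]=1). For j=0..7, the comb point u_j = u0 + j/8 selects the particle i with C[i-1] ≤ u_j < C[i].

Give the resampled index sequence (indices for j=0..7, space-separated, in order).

1 2 3 4 5 6 7 7

C = [1/39, 2/13, 14/39, 6/13, 23/39, 25/39, 32/39, 1]
j=0: u_0=59/480 ∈ [1/39, 2/13) → index 1
j=1: u_1=119/480 ∈ [2/13, 14/39) → index 2
j=2: u_2=179/480 ∈ [14/39, 6/13) → index 3
j=3: u_3=239/480 ∈ [6/13, 23/39) → index 4
j=4: u_4=299/480 ∈ [23/39, 25/39) → index 5
j=5: u_5=359/480 ∈ [25/39, 32/39) → index 6
j=6: u_6=419/480 ∈ [32/39, 1) → index 7
j=7: u_7=479/480 ∈ [32/39, 1) → index 7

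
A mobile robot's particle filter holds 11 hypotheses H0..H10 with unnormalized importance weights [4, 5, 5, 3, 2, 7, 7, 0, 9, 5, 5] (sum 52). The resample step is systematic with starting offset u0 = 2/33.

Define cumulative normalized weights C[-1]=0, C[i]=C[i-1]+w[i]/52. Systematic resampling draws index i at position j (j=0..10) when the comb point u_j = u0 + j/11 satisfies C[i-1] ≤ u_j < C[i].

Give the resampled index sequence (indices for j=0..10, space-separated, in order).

C = [1/13, 9/52, 7/26, 17/52, 19/52, 1/2, 33/52, 33/52, 21/26, 47/52, 1]
j=0: u_0=2/33 ∈ [0, 1/13) → index 0
j=1: u_1=5/33 ∈ [1/13, 9/52) → index 1
j=2: u_2=8/33 ∈ [9/52, 7/26) → index 2
j=3: u_3=1/3 ∈ [17/52, 19/52) → index 4
j=4: u_4=14/33 ∈ [19/52, 1/2) → index 5
j=5: u_5=17/33 ∈ [1/2, 33/52) → index 6
j=6: u_6=20/33 ∈ [1/2, 33/52) → index 6
j=7: u_7=23/33 ∈ [33/52, 21/26) → index 8
j=8: u_8=26/33 ∈ [33/52, 21/26) → index 8
j=9: u_9=29/33 ∈ [21/26, 47/52) → index 9
j=10: u_10=32/33 ∈ [47/52, 1) → index 10

0 1 2 4 5 6 6 8 8 9 10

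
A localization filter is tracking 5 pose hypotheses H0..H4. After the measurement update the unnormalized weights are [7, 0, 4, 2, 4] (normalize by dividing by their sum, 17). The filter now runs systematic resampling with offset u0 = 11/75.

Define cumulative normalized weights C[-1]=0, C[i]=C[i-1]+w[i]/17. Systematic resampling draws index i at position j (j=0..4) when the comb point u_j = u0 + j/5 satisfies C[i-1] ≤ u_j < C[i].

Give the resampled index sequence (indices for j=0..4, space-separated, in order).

C = [7/17, 7/17, 11/17, 13/17, 1]
j=0: u_0=11/75 ∈ [0, 7/17) → index 0
j=1: u_1=26/75 ∈ [0, 7/17) → index 0
j=2: u_2=41/75 ∈ [7/17, 11/17) → index 2
j=3: u_3=56/75 ∈ [11/17, 13/17) → index 3
j=4: u_4=71/75 ∈ [13/17, 1) → index 4

0 0 2 3 4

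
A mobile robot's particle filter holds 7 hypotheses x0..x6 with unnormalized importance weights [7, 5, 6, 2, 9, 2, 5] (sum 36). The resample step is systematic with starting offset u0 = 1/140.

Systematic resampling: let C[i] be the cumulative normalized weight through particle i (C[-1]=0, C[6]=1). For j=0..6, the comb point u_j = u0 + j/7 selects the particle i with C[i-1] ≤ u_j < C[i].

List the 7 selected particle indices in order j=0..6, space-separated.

0 0 1 2 4 4 6

C = [7/36, 1/3, 1/2, 5/9, 29/36, 31/36, 1]
j=0: u_0=1/140 ∈ [0, 7/36) → index 0
j=1: u_1=3/20 ∈ [0, 7/36) → index 0
j=2: u_2=41/140 ∈ [7/36, 1/3) → index 1
j=3: u_3=61/140 ∈ [1/3, 1/2) → index 2
j=4: u_4=81/140 ∈ [5/9, 29/36) → index 4
j=5: u_5=101/140 ∈ [5/9, 29/36) → index 4
j=6: u_6=121/140 ∈ [31/36, 1) → index 6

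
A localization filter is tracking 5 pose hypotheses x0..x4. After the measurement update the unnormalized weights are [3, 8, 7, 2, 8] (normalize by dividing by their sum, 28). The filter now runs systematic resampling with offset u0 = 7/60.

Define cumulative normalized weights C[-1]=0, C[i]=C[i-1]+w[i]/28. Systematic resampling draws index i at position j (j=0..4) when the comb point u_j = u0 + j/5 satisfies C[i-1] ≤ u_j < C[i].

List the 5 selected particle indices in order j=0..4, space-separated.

C = [3/28, 11/28, 9/14, 5/7, 1]
j=0: u_0=7/60 ∈ [3/28, 11/28) → index 1
j=1: u_1=19/60 ∈ [3/28, 11/28) → index 1
j=2: u_2=31/60 ∈ [11/28, 9/14) → index 2
j=3: u_3=43/60 ∈ [5/7, 1) → index 4
j=4: u_4=11/12 ∈ [5/7, 1) → index 4

1 1 2 4 4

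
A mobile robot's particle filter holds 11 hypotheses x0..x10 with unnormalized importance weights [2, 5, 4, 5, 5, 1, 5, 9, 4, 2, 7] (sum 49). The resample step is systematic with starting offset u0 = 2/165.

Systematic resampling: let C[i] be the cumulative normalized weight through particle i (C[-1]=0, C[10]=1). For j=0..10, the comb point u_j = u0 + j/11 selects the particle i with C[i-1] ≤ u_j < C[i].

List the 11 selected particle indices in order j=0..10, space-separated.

0 1 2 3 4 6 7 7 8 9 10

C = [2/49, 1/7, 11/49, 16/49, 3/7, 22/49, 27/49, 36/49, 40/49, 6/7, 1]
j=0: u_0=2/165 ∈ [0, 2/49) → index 0
j=1: u_1=17/165 ∈ [2/49, 1/7) → index 1
j=2: u_2=32/165 ∈ [1/7, 11/49) → index 2
j=3: u_3=47/165 ∈ [11/49, 16/49) → index 3
j=4: u_4=62/165 ∈ [16/49, 3/7) → index 4
j=5: u_5=7/15 ∈ [22/49, 27/49) → index 6
j=6: u_6=92/165 ∈ [27/49, 36/49) → index 7
j=7: u_7=107/165 ∈ [27/49, 36/49) → index 7
j=8: u_8=122/165 ∈ [36/49, 40/49) → index 8
j=9: u_9=137/165 ∈ [40/49, 6/7) → index 9
j=10: u_10=152/165 ∈ [6/7, 1) → index 10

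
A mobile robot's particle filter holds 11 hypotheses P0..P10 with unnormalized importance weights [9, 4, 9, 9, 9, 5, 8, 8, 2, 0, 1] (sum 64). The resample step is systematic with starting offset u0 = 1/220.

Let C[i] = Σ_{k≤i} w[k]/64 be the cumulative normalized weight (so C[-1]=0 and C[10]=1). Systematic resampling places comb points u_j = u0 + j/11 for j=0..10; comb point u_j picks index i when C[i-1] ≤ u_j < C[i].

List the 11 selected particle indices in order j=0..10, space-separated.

0 0 1 2 3 3 4 5 6 6 7

C = [9/64, 13/64, 11/32, 31/64, 5/8, 45/64, 53/64, 61/64, 63/64, 63/64, 1]
j=0: u_0=1/220 ∈ [0, 9/64) → index 0
j=1: u_1=21/220 ∈ [0, 9/64) → index 0
j=2: u_2=41/220 ∈ [9/64, 13/64) → index 1
j=3: u_3=61/220 ∈ [13/64, 11/32) → index 2
j=4: u_4=81/220 ∈ [11/32, 31/64) → index 3
j=5: u_5=101/220 ∈ [11/32, 31/64) → index 3
j=6: u_6=11/20 ∈ [31/64, 5/8) → index 4
j=7: u_7=141/220 ∈ [5/8, 45/64) → index 5
j=8: u_8=161/220 ∈ [45/64, 53/64) → index 6
j=9: u_9=181/220 ∈ [45/64, 53/64) → index 6
j=10: u_10=201/220 ∈ [53/64, 61/64) → index 7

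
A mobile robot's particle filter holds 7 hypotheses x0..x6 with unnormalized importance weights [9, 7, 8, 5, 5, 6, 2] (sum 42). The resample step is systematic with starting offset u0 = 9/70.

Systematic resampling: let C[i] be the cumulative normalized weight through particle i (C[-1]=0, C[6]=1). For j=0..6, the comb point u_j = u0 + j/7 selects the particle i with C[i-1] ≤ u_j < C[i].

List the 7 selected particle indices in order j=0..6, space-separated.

C = [3/14, 8/21, 4/7, 29/42, 17/21, 20/21, 1]
j=0: u_0=9/70 ∈ [0, 3/14) → index 0
j=1: u_1=19/70 ∈ [3/14, 8/21) → index 1
j=2: u_2=29/70 ∈ [8/21, 4/7) → index 2
j=3: u_3=39/70 ∈ [8/21, 4/7) → index 2
j=4: u_4=7/10 ∈ [29/42, 17/21) → index 4
j=5: u_5=59/70 ∈ [17/21, 20/21) → index 5
j=6: u_6=69/70 ∈ [20/21, 1) → index 6

0 1 2 2 4 5 6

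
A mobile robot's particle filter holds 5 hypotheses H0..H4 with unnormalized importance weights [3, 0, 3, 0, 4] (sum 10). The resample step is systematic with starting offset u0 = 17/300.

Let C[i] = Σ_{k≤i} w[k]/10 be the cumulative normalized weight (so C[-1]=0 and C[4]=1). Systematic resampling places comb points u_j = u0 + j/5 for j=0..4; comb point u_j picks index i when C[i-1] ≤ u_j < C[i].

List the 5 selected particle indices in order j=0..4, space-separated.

C = [3/10, 3/10, 3/5, 3/5, 1]
j=0: u_0=17/300 ∈ [0, 3/10) → index 0
j=1: u_1=77/300 ∈ [0, 3/10) → index 0
j=2: u_2=137/300 ∈ [3/10, 3/5) → index 2
j=3: u_3=197/300 ∈ [3/5, 1) → index 4
j=4: u_4=257/300 ∈ [3/5, 1) → index 4

0 0 2 4 4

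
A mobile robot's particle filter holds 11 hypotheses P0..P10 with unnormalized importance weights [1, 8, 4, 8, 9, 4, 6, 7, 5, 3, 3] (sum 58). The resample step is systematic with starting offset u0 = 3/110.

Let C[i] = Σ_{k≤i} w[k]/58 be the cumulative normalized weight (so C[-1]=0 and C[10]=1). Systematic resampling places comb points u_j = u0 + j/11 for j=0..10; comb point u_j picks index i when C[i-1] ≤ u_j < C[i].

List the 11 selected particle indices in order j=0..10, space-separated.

C = [1/58, 9/58, 13/58, 21/58, 15/29, 17/29, 20/29, 47/58, 26/29, 55/58, 1]
j=0: u_0=3/110 ∈ [1/58, 9/58) → index 1
j=1: u_1=13/110 ∈ [1/58, 9/58) → index 1
j=2: u_2=23/110 ∈ [9/58, 13/58) → index 2
j=3: u_3=3/10 ∈ [13/58, 21/58) → index 3
j=4: u_4=43/110 ∈ [21/58, 15/29) → index 4
j=5: u_5=53/110 ∈ [21/58, 15/29) → index 4
j=6: u_6=63/110 ∈ [15/29, 17/29) → index 5
j=7: u_7=73/110 ∈ [17/29, 20/29) → index 6
j=8: u_8=83/110 ∈ [20/29, 47/58) → index 7
j=9: u_9=93/110 ∈ [47/58, 26/29) → index 8
j=10: u_10=103/110 ∈ [26/29, 55/58) → index 9

1 1 2 3 4 4 5 6 7 8 9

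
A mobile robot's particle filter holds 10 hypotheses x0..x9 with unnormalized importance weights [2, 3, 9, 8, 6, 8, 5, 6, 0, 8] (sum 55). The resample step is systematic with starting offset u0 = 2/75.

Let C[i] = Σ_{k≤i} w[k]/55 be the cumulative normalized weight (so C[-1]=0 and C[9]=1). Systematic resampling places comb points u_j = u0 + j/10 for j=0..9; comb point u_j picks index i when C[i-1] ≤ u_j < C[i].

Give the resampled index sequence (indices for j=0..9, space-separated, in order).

0 2 2 3 4 5 5 6 7 9

C = [2/55, 1/11, 14/55, 2/5, 28/55, 36/55, 41/55, 47/55, 47/55, 1]
j=0: u_0=2/75 ∈ [0, 2/55) → index 0
j=1: u_1=19/150 ∈ [1/11, 14/55) → index 2
j=2: u_2=17/75 ∈ [1/11, 14/55) → index 2
j=3: u_3=49/150 ∈ [14/55, 2/5) → index 3
j=4: u_4=32/75 ∈ [2/5, 28/55) → index 4
j=5: u_5=79/150 ∈ [28/55, 36/55) → index 5
j=6: u_6=47/75 ∈ [28/55, 36/55) → index 5
j=7: u_7=109/150 ∈ [36/55, 41/55) → index 6
j=8: u_8=62/75 ∈ [41/55, 47/55) → index 7
j=9: u_9=139/150 ∈ [47/55, 1) → index 9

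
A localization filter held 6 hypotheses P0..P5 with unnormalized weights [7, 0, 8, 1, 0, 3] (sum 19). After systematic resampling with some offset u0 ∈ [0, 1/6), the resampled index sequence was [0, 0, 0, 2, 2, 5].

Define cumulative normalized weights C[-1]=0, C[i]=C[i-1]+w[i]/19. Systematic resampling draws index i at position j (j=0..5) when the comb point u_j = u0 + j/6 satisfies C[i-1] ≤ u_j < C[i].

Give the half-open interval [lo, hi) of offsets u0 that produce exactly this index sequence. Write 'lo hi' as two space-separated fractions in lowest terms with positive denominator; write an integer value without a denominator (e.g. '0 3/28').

1/114 2/57

C = [7/19, 7/19, 15/19, 16/19, 16/19, 1]
j=0 picked index 0: u0 ∈ [0, 7/19)
j=1 picked index 0: u0 ∈ [-1/6, 23/114)
j=2 picked index 0: u0 ∈ [-1/3, 2/57)
j=3 picked index 2: u0 ∈ [-5/38, 11/38)
j=4 picked index 2: u0 ∈ [-17/57, 7/57)
j=5 picked index 5: u0 ∈ [1/114, 1/6)
intersection: [1/114, 2/57)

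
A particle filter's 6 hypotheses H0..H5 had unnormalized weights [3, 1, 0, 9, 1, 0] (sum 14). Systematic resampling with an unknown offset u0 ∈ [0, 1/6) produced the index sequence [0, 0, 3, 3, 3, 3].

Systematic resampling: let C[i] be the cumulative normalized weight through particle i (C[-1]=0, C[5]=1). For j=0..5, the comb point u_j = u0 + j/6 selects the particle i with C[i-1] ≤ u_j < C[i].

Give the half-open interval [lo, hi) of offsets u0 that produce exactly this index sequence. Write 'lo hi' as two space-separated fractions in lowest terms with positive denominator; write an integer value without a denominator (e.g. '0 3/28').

C = [3/14, 2/7, 2/7, 13/14, 1, 1]
j=0 picked index 0: u0 ∈ [0, 3/14)
j=1 picked index 0: u0 ∈ [-1/6, 1/21)
j=2 picked index 3: u0 ∈ [-1/21, 25/42)
j=3 picked index 3: u0 ∈ [-3/14, 3/7)
j=4 picked index 3: u0 ∈ [-8/21, 11/42)
j=5 picked index 3: u0 ∈ [-23/42, 2/21)
intersection: [0, 1/21)

0 1/21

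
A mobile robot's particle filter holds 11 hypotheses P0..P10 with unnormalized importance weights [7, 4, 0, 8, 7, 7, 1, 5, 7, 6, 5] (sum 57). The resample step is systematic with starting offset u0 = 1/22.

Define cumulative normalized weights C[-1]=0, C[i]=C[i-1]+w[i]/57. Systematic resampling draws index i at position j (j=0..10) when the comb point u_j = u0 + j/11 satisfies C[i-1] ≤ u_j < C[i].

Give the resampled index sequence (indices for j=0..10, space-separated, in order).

0 1 3 3 4 5 6 7 8 9 10

C = [7/57, 11/57, 11/57, 1/3, 26/57, 11/19, 34/57, 13/19, 46/57, 52/57, 1]
j=0: u_0=1/22 ∈ [0, 7/57) → index 0
j=1: u_1=3/22 ∈ [7/57, 11/57) → index 1
j=2: u_2=5/22 ∈ [11/57, 1/3) → index 3
j=3: u_3=7/22 ∈ [11/57, 1/3) → index 3
j=4: u_4=9/22 ∈ [1/3, 26/57) → index 4
j=5: u_5=1/2 ∈ [26/57, 11/19) → index 5
j=6: u_6=13/22 ∈ [11/19, 34/57) → index 6
j=7: u_7=15/22 ∈ [34/57, 13/19) → index 7
j=8: u_8=17/22 ∈ [13/19, 46/57) → index 8
j=9: u_9=19/22 ∈ [46/57, 52/57) → index 9
j=10: u_10=21/22 ∈ [52/57, 1) → index 10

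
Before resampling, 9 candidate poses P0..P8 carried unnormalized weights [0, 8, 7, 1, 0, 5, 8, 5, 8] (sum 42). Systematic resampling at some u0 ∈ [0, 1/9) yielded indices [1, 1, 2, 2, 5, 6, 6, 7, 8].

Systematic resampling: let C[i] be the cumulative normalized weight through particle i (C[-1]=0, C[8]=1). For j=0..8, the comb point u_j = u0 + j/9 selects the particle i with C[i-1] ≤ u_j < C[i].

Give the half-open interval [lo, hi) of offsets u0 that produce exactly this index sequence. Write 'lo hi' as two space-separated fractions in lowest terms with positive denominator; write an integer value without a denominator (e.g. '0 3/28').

C = [0, 4/21, 5/14, 8/21, 8/21, 1/2, 29/42, 17/21, 1]
j=0 picked index 1: u0 ∈ [0, 4/21)
j=1 picked index 1: u0 ∈ [-1/9, 5/63)
j=2 picked index 2: u0 ∈ [-2/63, 17/126)
j=3 picked index 2: u0 ∈ [-1/7, 1/42)
j=4 picked index 5: u0 ∈ [-4/63, 1/18)
j=5 picked index 6: u0 ∈ [-1/18, 17/126)
j=6 picked index 6: u0 ∈ [-1/6, 1/42)
j=7 picked index 7: u0 ∈ [-11/126, 2/63)
j=8 picked index 8: u0 ∈ [-5/63, 1/9)
intersection: [0, 1/42)

0 1/42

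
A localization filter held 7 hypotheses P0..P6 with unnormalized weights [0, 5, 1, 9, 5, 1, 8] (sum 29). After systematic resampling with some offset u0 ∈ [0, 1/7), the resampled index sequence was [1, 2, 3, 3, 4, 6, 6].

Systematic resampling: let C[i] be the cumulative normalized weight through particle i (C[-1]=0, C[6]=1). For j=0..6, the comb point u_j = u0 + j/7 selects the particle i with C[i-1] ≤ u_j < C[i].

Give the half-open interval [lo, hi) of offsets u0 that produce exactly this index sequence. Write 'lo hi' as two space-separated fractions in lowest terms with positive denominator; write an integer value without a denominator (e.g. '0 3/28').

C = [0, 5/29, 6/29, 15/29, 20/29, 21/29, 1]
j=0 picked index 1: u0 ∈ [0, 5/29)
j=1 picked index 2: u0 ∈ [6/203, 13/203)
j=2 picked index 3: u0 ∈ [-16/203, 47/203)
j=3 picked index 3: u0 ∈ [-45/203, 18/203)
j=4 picked index 4: u0 ∈ [-11/203, 24/203)
j=5 picked index 6: u0 ∈ [2/203, 2/7)
j=6 picked index 6: u0 ∈ [-27/203, 1/7)
intersection: [6/203, 13/203)

6/203 13/203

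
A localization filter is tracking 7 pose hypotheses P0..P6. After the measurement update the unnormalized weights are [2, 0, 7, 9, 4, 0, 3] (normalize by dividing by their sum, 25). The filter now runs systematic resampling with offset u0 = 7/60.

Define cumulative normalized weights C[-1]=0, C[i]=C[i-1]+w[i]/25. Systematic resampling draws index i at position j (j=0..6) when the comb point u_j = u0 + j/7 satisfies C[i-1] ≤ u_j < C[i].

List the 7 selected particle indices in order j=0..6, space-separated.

C = [2/25, 2/25, 9/25, 18/25, 22/25, 22/25, 1]
j=0: u_0=7/60 ∈ [2/25, 9/25) → index 2
j=1: u_1=109/420 ∈ [2/25, 9/25) → index 2
j=2: u_2=169/420 ∈ [9/25, 18/25) → index 3
j=3: u_3=229/420 ∈ [9/25, 18/25) → index 3
j=4: u_4=289/420 ∈ [9/25, 18/25) → index 3
j=5: u_5=349/420 ∈ [18/25, 22/25) → index 4
j=6: u_6=409/420 ∈ [22/25, 1) → index 6

2 2 3 3 3 4 6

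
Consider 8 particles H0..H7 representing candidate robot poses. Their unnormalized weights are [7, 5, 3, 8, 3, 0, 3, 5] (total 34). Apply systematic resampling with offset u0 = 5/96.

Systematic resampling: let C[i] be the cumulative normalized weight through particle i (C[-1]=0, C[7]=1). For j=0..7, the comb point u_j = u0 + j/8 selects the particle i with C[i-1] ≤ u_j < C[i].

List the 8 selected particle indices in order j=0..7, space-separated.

C = [7/34, 6/17, 15/34, 23/34, 13/17, 13/17, 29/34, 1]
j=0: u_0=5/96 ∈ [0, 7/34) → index 0
j=1: u_1=17/96 ∈ [0, 7/34) → index 0
j=2: u_2=29/96 ∈ [7/34, 6/17) → index 1
j=3: u_3=41/96 ∈ [6/17, 15/34) → index 2
j=4: u_4=53/96 ∈ [15/34, 23/34) → index 3
j=5: u_5=65/96 ∈ [23/34, 13/17) → index 4
j=6: u_6=77/96 ∈ [13/17, 29/34) → index 6
j=7: u_7=89/96 ∈ [29/34, 1) → index 7

0 0 1 2 3 4 6 7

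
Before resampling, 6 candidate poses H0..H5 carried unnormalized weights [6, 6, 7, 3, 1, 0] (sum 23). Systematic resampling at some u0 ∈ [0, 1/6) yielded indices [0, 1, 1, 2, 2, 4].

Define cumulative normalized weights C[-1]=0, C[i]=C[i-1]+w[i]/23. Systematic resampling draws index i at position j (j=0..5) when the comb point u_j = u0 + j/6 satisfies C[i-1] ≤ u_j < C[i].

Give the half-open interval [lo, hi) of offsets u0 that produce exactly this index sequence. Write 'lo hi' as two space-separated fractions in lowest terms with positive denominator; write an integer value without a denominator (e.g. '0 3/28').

C = [6/23, 12/23, 19/23, 22/23, 1, 1]
j=0 picked index 0: u0 ∈ [0, 6/23)
j=1 picked index 1: u0 ∈ [13/138, 49/138)
j=2 picked index 1: u0 ∈ [-5/69, 13/69)
j=3 picked index 2: u0 ∈ [1/46, 15/46)
j=4 picked index 2: u0 ∈ [-10/69, 11/69)
j=5 picked index 4: u0 ∈ [17/138, 1/6)
intersection: [17/138, 11/69)

17/138 11/69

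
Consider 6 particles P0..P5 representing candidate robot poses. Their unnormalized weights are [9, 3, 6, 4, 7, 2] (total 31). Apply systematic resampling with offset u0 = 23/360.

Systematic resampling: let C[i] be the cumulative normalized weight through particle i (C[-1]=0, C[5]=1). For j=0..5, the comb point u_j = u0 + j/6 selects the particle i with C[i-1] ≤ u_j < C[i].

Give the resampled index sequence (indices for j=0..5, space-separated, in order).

0 0 2 2 4 4

C = [9/31, 12/31, 18/31, 22/31, 29/31, 1]
j=0: u_0=23/360 ∈ [0, 9/31) → index 0
j=1: u_1=83/360 ∈ [0, 9/31) → index 0
j=2: u_2=143/360 ∈ [12/31, 18/31) → index 2
j=3: u_3=203/360 ∈ [12/31, 18/31) → index 2
j=4: u_4=263/360 ∈ [22/31, 29/31) → index 4
j=5: u_5=323/360 ∈ [22/31, 29/31) → index 4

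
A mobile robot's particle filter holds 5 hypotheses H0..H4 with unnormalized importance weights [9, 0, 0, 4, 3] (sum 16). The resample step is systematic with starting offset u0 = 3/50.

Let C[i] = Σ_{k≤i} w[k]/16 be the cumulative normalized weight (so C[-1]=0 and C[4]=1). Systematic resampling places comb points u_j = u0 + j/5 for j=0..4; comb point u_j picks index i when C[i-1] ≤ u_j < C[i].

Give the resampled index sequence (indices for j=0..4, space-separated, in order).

0 0 0 3 4

C = [9/16, 9/16, 9/16, 13/16, 1]
j=0: u_0=3/50 ∈ [0, 9/16) → index 0
j=1: u_1=13/50 ∈ [0, 9/16) → index 0
j=2: u_2=23/50 ∈ [0, 9/16) → index 0
j=3: u_3=33/50 ∈ [9/16, 13/16) → index 3
j=4: u_4=43/50 ∈ [13/16, 1) → index 4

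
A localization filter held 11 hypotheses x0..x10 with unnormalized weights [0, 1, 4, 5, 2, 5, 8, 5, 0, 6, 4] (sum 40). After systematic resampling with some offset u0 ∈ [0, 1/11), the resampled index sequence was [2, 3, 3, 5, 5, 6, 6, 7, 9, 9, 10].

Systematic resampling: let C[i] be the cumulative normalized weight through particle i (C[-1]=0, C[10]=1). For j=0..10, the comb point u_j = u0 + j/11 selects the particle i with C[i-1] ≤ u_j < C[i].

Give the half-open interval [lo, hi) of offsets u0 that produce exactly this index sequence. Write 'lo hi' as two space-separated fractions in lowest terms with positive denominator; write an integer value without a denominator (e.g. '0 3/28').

C = [0, 1/40, 1/8, 1/4, 3/10, 17/40, 5/8, 3/4, 3/4, 9/10, 1]
j=0 picked index 2: u0 ∈ [1/40, 1/8)
j=1 picked index 3: u0 ∈ [3/88, 7/44)
j=2 picked index 3: u0 ∈ [-5/88, 3/44)
j=3 picked index 5: u0 ∈ [3/110, 67/440)
j=4 picked index 5: u0 ∈ [-7/110, 27/440)
j=5 picked index 6: u0 ∈ [-13/440, 15/88)
j=6 picked index 6: u0 ∈ [-53/440, 7/88)
j=7 picked index 7: u0 ∈ [-1/88, 5/44)
j=8 picked index 9: u0 ∈ [1/44, 19/110)
j=9 picked index 9: u0 ∈ [-3/44, 9/110)
j=10 picked index 10: u0 ∈ [-1/110, 1/11)
intersection: [3/88, 27/440)

3/88 27/440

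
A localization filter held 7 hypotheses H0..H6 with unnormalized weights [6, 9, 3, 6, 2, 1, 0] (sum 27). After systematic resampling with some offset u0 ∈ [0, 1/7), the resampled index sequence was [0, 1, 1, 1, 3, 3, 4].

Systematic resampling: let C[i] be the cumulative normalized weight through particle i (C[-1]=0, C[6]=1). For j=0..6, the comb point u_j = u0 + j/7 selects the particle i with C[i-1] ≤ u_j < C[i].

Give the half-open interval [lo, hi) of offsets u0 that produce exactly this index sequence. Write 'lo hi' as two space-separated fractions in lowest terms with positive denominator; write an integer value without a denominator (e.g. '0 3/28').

C = [2/9, 5/9, 2/3, 8/9, 26/27, 1, 1]
j=0 picked index 0: u0 ∈ [0, 2/9)
j=1 picked index 1: u0 ∈ [5/63, 26/63)
j=2 picked index 1: u0 ∈ [-4/63, 17/63)
j=3 picked index 1: u0 ∈ [-13/63, 8/63)
j=4 picked index 3: u0 ∈ [2/21, 20/63)
j=5 picked index 3: u0 ∈ [-1/21, 11/63)
j=6 picked index 4: u0 ∈ [2/63, 20/189)
intersection: [2/21, 20/189)

2/21 20/189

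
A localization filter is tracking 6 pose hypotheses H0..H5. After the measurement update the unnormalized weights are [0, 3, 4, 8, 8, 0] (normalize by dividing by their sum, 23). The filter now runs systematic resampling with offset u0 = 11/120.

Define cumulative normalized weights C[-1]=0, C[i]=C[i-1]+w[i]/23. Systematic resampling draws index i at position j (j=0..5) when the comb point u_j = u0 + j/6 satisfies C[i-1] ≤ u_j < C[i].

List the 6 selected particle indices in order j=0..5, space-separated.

1 2 3 3 4 4

C = [0, 3/23, 7/23, 15/23, 1, 1]
j=0: u_0=11/120 ∈ [0, 3/23) → index 1
j=1: u_1=31/120 ∈ [3/23, 7/23) → index 2
j=2: u_2=17/40 ∈ [7/23, 15/23) → index 3
j=3: u_3=71/120 ∈ [7/23, 15/23) → index 3
j=4: u_4=91/120 ∈ [15/23, 1) → index 4
j=5: u_5=37/40 ∈ [15/23, 1) → index 4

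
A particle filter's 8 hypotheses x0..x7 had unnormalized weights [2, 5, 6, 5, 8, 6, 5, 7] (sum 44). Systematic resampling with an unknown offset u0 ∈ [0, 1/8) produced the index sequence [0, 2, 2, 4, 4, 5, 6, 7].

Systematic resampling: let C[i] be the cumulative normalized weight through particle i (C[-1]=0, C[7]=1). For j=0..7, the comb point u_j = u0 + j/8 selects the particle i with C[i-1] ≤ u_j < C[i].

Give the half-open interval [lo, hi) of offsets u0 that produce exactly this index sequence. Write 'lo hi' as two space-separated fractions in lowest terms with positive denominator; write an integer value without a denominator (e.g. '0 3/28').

3/88 1/22

C = [1/22, 7/44, 13/44, 9/22, 13/22, 8/11, 37/44, 1]
j=0 picked index 0: u0 ∈ [0, 1/22)
j=1 picked index 2: u0 ∈ [3/88, 15/88)
j=2 picked index 2: u0 ∈ [-1/11, 1/22)
j=3 picked index 4: u0 ∈ [3/88, 19/88)
j=4 picked index 4: u0 ∈ [-1/11, 1/11)
j=5 picked index 5: u0 ∈ [-3/88, 9/88)
j=6 picked index 6: u0 ∈ [-1/44, 1/11)
j=7 picked index 7: u0 ∈ [-3/88, 1/8)
intersection: [3/88, 1/22)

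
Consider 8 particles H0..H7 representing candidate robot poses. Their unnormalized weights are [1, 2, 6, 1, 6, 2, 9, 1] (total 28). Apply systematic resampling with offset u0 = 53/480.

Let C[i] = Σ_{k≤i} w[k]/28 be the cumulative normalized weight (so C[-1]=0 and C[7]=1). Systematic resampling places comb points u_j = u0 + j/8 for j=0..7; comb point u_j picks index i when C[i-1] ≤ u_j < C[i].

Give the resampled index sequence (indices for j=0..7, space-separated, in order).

2 2 4 4 5 6 6 7

C = [1/28, 3/28, 9/28, 5/14, 4/7, 9/14, 27/28, 1]
j=0: u_0=53/480 ∈ [3/28, 9/28) → index 2
j=1: u_1=113/480 ∈ [3/28, 9/28) → index 2
j=2: u_2=173/480 ∈ [5/14, 4/7) → index 4
j=3: u_3=233/480 ∈ [5/14, 4/7) → index 4
j=4: u_4=293/480 ∈ [4/7, 9/14) → index 5
j=5: u_5=353/480 ∈ [9/14, 27/28) → index 6
j=6: u_6=413/480 ∈ [9/14, 27/28) → index 6
j=7: u_7=473/480 ∈ [27/28, 1) → index 7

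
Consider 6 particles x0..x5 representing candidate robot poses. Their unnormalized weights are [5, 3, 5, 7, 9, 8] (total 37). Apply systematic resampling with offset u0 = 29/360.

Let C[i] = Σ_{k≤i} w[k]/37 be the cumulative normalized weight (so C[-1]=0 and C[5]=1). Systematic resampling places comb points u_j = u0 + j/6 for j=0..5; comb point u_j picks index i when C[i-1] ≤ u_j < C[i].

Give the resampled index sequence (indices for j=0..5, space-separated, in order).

0 2 3 4 4 5

C = [5/37, 8/37, 13/37, 20/37, 29/37, 1]
j=0: u_0=29/360 ∈ [0, 5/37) → index 0
j=1: u_1=89/360 ∈ [8/37, 13/37) → index 2
j=2: u_2=149/360 ∈ [13/37, 20/37) → index 3
j=3: u_3=209/360 ∈ [20/37, 29/37) → index 4
j=4: u_4=269/360 ∈ [20/37, 29/37) → index 4
j=5: u_5=329/360 ∈ [29/37, 1) → index 5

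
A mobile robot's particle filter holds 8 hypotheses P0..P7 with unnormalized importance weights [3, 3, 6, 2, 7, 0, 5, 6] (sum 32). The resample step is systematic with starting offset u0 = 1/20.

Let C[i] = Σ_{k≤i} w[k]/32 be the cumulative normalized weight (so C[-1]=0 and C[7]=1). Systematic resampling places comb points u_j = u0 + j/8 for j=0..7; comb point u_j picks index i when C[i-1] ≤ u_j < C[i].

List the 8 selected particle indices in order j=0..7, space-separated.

0 1 2 3 4 6 6 7

C = [3/32, 3/16, 3/8, 7/16, 21/32, 21/32, 13/16, 1]
j=0: u_0=1/20 ∈ [0, 3/32) → index 0
j=1: u_1=7/40 ∈ [3/32, 3/16) → index 1
j=2: u_2=3/10 ∈ [3/16, 3/8) → index 2
j=3: u_3=17/40 ∈ [3/8, 7/16) → index 3
j=4: u_4=11/20 ∈ [7/16, 21/32) → index 4
j=5: u_5=27/40 ∈ [21/32, 13/16) → index 6
j=6: u_6=4/5 ∈ [21/32, 13/16) → index 6
j=7: u_7=37/40 ∈ [13/16, 1) → index 7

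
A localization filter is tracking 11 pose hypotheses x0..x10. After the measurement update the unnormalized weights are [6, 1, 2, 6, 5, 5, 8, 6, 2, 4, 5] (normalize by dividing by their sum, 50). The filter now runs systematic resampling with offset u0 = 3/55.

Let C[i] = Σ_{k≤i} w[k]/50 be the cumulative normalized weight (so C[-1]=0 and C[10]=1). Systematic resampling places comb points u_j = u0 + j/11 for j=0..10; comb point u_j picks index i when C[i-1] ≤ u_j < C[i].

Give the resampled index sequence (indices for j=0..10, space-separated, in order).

0 2 3 4 5 6 6 7 8 9 10

C = [3/25, 7/50, 9/50, 3/10, 2/5, 1/2, 33/50, 39/50, 41/50, 9/10, 1]
j=0: u_0=3/55 ∈ [0, 3/25) → index 0
j=1: u_1=8/55 ∈ [7/50, 9/50) → index 2
j=2: u_2=13/55 ∈ [9/50, 3/10) → index 3
j=3: u_3=18/55 ∈ [3/10, 2/5) → index 4
j=4: u_4=23/55 ∈ [2/5, 1/2) → index 5
j=5: u_5=28/55 ∈ [1/2, 33/50) → index 6
j=6: u_6=3/5 ∈ [1/2, 33/50) → index 6
j=7: u_7=38/55 ∈ [33/50, 39/50) → index 7
j=8: u_8=43/55 ∈ [39/50, 41/50) → index 8
j=9: u_9=48/55 ∈ [41/50, 9/10) → index 9
j=10: u_10=53/55 ∈ [9/10, 1) → index 10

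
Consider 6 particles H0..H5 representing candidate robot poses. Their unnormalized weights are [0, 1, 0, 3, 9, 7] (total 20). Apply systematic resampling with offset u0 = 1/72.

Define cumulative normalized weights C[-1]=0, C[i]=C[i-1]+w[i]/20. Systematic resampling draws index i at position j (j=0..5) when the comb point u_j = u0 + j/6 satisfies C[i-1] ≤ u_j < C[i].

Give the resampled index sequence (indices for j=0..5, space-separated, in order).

C = [0, 1/20, 1/20, 1/5, 13/20, 1]
j=0: u_0=1/72 ∈ [0, 1/20) → index 1
j=1: u_1=13/72 ∈ [1/20, 1/5) → index 3
j=2: u_2=25/72 ∈ [1/5, 13/20) → index 4
j=3: u_3=37/72 ∈ [1/5, 13/20) → index 4
j=4: u_4=49/72 ∈ [13/20, 1) → index 5
j=5: u_5=61/72 ∈ [13/20, 1) → index 5

1 3 4 4 5 5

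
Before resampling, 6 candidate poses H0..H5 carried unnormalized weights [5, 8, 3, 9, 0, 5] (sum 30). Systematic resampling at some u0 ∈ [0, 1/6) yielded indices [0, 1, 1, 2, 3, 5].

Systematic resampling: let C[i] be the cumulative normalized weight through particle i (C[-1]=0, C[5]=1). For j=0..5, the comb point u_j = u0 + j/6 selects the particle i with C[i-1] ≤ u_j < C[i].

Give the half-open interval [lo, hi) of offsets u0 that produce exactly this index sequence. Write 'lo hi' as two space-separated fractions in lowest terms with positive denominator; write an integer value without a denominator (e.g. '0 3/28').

0 1/30

C = [1/6, 13/30, 8/15, 5/6, 5/6, 1]
j=0 picked index 0: u0 ∈ [0, 1/6)
j=1 picked index 1: u0 ∈ [0, 4/15)
j=2 picked index 1: u0 ∈ [-1/6, 1/10)
j=3 picked index 2: u0 ∈ [-1/15, 1/30)
j=4 picked index 3: u0 ∈ [-2/15, 1/6)
j=5 picked index 5: u0 ∈ [0, 1/6)
intersection: [0, 1/30)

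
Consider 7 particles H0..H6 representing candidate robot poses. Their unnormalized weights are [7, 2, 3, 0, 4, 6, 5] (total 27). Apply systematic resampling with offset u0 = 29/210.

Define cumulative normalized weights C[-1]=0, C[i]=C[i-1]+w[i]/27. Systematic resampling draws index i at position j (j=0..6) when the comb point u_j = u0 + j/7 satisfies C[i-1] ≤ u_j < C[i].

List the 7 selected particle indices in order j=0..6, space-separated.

0 1 2 4 5 6 6

C = [7/27, 1/3, 4/9, 4/9, 16/27, 22/27, 1]
j=0: u_0=29/210 ∈ [0, 7/27) → index 0
j=1: u_1=59/210 ∈ [7/27, 1/3) → index 1
j=2: u_2=89/210 ∈ [1/3, 4/9) → index 2
j=3: u_3=17/30 ∈ [4/9, 16/27) → index 4
j=4: u_4=149/210 ∈ [16/27, 22/27) → index 5
j=5: u_5=179/210 ∈ [22/27, 1) → index 6
j=6: u_6=209/210 ∈ [22/27, 1) → index 6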